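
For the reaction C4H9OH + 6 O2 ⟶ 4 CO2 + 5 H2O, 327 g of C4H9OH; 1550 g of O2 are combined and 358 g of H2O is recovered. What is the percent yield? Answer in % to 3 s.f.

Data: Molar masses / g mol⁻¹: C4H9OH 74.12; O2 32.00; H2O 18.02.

n(C4H9OH) = 327.0 / 74.12 = 4.412 mol
n(O2) = 1550 / 32.00 = 48.44 mol
n/ν for C4H9OH = 4.412/1 = 4.412
n/ν for O2 = 48.44/6 = 8.073
Smallest n/ν is C4H9OH → limiting reagent.
theoretical n(H2O) = (5/1) × 4.412 = 22.06 mol → 397.5 g
% yield = 358 / 397.5 × 100 = 90.06 %

90.1 %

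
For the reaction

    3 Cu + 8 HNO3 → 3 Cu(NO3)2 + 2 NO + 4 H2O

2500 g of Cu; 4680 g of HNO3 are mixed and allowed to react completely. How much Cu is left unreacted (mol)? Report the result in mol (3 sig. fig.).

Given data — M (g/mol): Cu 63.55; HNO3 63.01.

11.5 mol

n(Cu) = 2500 / 63.55 = 39.34 mol
n(HNO3) = 4680 / 63.01 = 74.27 mol
n/ν → Cu: 13.11, HNO3: 9.284; HNO3 is limiting.
Cu consumed = (3/8) × 74.27 = 27.85 mol
Cu remaining = 39.34 − 27.85 = 11.49 mol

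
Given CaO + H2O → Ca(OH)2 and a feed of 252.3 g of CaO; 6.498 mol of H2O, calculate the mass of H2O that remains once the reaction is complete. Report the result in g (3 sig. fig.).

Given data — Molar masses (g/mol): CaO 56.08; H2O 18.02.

n(CaO) = 252.3 / 56.08 = 4.499 mol
n(H2O) = 6.498 mol
n/ν → CaO: 4.499, H2O: 6.498; CaO is limiting.
H2O consumed = (1/1) × 4.499 = 4.499 mol
H2O remaining = 6.498 − 4.499 = 1.999 mol
mass = 1.999 × 18.02 = 36.02 g

36.0 g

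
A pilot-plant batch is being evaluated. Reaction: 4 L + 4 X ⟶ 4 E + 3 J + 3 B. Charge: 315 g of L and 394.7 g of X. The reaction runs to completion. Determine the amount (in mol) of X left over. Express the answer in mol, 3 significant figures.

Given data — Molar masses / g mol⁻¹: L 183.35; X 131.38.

n(L) = 315.0 / 183.35 = 1.718 mol
n(X) = 394.7 / 131.38 = 3.004 mol
n/ν → L: 0.4295, X: 0.7510; L is limiting.
X consumed = (4/4) × 1.718 = 1.718 mol
X remaining = 3.004 − 1.718 = 1.286 mol

1.29 mol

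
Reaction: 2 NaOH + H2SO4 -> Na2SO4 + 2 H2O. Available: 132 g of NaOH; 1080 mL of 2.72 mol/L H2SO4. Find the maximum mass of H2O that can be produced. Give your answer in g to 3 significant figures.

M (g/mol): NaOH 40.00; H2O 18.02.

n(NaOH) = 132.0 / 40.00 = 3.300 mol
n(H2SO4) = 2.72 × 1080/1000 = 2.938 mol
n/ν → NaOH: 1.650, H2SO4: 2.938; NaOH is limiting.
n(H2O) = (2/2) × 3.300 = 3.300 mol
mass = 3.300 × 18.02 = 59.47 g

59.5 g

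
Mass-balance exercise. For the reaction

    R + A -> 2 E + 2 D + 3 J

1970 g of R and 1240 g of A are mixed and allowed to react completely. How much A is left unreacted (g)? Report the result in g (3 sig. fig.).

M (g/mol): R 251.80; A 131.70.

n(R) = 1970 / 251.80 = 7.824 mol
n(A) = 1240 / 131.70 = 9.415 mol
n/ν for R = 7.824/1 = 7.824
n/ν for A = 9.415/1 = 9.415
Smallest n/ν is R → limiting reagent.
A consumed = (1/1) × 7.824 = 7.824 mol
A remaining = 9.415 − 7.824 = 1.591 mol
mass = 1.591 × 131.70 = 209.5 g

210 g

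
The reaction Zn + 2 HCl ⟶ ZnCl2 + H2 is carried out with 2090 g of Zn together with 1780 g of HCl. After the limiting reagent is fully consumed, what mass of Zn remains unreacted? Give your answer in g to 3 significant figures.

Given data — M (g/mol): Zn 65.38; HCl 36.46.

n(Zn) = 2090 / 65.38 = 31.97 mol
n(HCl) = 1780 / 36.46 = 48.82 mol
n/ν for Zn = 31.97/1 = 31.97
n/ν for HCl = 48.82/2 = 24.41
Smallest n/ν is HCl → limiting reagent.
Zn consumed = (1/2) × 48.82 = 24.41 mol
Zn remaining = 31.97 − 24.41 = 7.560 mol
mass = 7.560 × 65.38 = 494.3 g

494 g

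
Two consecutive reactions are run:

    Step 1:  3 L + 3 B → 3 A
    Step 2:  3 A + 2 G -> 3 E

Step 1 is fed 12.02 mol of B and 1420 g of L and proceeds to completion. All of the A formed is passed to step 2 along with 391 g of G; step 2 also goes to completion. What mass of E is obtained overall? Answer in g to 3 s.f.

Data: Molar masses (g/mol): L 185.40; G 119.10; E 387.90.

1910 g

Step 1:
n(B) = 12.02 mol
n(L) = 1420 / 185.40 = 7.659 mol
n/ν → B: 4.007, L: 2.553; L is limiting.
n(A) produced = (3/3) × 7.659 = 7.659 mol
Step 2:
n(A) available = 7.659 mol
n(G) = 391.0 / 119.10 = 3.283 mol
n/ν → A: 2.553, G: 1.642; G is limiting.
n(E) = (3/2) × 3.283 = 4.925 mol
mass = 4.925 × 387.90 = 1910 g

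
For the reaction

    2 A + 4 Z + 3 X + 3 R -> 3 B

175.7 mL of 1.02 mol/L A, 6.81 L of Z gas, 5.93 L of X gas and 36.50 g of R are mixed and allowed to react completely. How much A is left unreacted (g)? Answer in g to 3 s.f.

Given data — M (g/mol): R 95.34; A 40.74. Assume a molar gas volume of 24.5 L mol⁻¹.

1.64 g

n(A) = 1.02 × 175.7/1000 = 0.1792 mol
n(Z) = 6.810 / 24.5 = 0.2780 mol
n(X) = 5.930 / 24.5 = 0.2420 mol
n(R) = 36.50 / 95.34 = 0.3828 mol
n/ν → A: 0.08960, Z: 0.06950, X: 0.08067, R: 0.1276; Z is limiting.
A consumed = (2/4) × 0.2780 = 0.1390 mol
A remaining = 0.1792 − 0.1390 = 0.04020 mol
mass = 0.04020 × 40.74 = 1.638 g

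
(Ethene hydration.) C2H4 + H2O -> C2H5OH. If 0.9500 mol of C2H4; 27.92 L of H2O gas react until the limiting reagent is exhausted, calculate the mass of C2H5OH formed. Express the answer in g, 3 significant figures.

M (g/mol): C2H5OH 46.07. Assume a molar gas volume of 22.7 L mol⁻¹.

43.8 g

n(C2H4) = 0.9500 mol
n(H2O) = 27.92 / 22.7 = 1.230 mol
n/ν for C2H4 = 0.9500/1 = 0.9500
n/ν for H2O = 1.230/1 = 1.230
Smallest n/ν is C2H4 → limiting reagent.
n(C2H5OH) = (1/1) × 0.9500 = 0.9500 mol
mass = 0.9500 × 46.07 = 43.77 g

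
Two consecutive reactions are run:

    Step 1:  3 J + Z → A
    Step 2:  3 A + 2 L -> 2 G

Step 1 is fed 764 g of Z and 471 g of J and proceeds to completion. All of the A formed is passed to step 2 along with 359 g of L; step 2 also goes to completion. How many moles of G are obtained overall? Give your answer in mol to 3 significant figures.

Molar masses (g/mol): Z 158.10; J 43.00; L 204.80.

Step 1:
n(Z) = 764.0 / 158.10 = 4.832 mol
n(J) = 471.0 / 43.00 = 10.95 mol
n/ν for Z = 4.832/1 = 4.832
n/ν for J = 10.95/3 = 3.650
Smallest n/ν is J → limiting reagent.
n(A) produced = (1/3) × 10.95 = 3.650 mol
Step 2:
n(A) available = 3.650 mol
n(L) = 359.0 / 204.80 = 1.753 mol
n/ν for A = 3.650/3 = 1.217
n/ν for L = 1.753/2 = 0.8765
Smallest n/ν is L → limiting reagent.
n(G) = (2/2) × 1.753 = 1.753 mol

1.75 mol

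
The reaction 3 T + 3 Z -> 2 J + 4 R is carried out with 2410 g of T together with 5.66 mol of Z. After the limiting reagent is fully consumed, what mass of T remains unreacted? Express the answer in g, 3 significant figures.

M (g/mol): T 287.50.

783 g

n(T) = 2410 / 287.50 = 8.383 mol
n(Z) = 5.660 mol
n/ν for T = 8.383/3 = 2.794
n/ν for Z = 5.660/3 = 1.887
Smallest n/ν is Z → limiting reagent.
T consumed = (3/3) × 5.660 = 5.660 mol
T remaining = 8.383 − 5.660 = 2.723 mol
mass = 2.723 × 287.50 = 782.9 g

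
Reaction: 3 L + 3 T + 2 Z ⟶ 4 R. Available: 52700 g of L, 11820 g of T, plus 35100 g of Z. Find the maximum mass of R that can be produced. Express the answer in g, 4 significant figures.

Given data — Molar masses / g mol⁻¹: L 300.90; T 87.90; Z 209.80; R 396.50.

n(L) = 52700 / 300.90 = 175.1 mol
n(T) = 11820 / 87.90 = 134.5 mol
n(Z) = 35100 / 209.80 = 167.3 mol
n/ν for L = 175.1/3 = 58.37
n/ν for T = 134.5/3 = 44.83
n/ν for Z = 167.3/2 = 83.65
Smallest n/ν is T → limiting reagent.
n(R) = (4/3) × 134.5 = 179.3 mol
mass = 179.3 × 396.50 = 71090 g

71090 g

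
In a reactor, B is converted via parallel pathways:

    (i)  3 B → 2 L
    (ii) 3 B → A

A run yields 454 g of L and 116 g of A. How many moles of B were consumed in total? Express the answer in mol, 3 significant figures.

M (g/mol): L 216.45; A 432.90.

n(L) = 454 / 216.45 = 2.097 mol
n(A) = 116 / 432.90 = 0.2680 mol
n(B) via (i) = (3/2)×2.097 = 3.146 mol
n(B) via (ii) = (3/1)×0.2680 = 0.8040 mol
total n(B) = 3.146 + 0.8040 = 3.950 mol

3.95 mol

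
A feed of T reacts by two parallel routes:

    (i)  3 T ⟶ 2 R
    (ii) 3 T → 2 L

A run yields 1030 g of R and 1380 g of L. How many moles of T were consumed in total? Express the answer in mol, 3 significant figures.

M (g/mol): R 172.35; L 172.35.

21.0 mol

n(R) = 1030 / 172.35 = 5.976 mol
n(L) = 1380 / 172.35 = 8.007 mol
n(T) via (i) = (3/2)×5.976 = 8.964 mol
n(T) via (ii) = (3/2)×8.007 = 12.01 mol
total n(T) = 8.964 + 12.01 = 20.97 mol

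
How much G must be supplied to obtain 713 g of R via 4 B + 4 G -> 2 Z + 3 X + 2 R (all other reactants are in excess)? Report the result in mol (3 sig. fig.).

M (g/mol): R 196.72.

n(R) = 713 / 196.72 = 3.624 mol
n(G) = (4/2) × 3.624 = 7.248 mol

7.25 mol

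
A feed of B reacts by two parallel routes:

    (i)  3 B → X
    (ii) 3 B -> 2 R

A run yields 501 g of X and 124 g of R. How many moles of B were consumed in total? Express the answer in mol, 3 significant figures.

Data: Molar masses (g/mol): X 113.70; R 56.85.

16.5 mol

n(X) = 501 / 113.70 = 4.406 mol
n(R) = 124 / 56.85 = 2.181 mol
n(B) via (i) = (3/1)×4.406 = 13.22 mol
n(B) via (ii) = (3/2)×2.181 = 3.272 mol
total n(B) = 13.22 + 3.272 = 16.49 mol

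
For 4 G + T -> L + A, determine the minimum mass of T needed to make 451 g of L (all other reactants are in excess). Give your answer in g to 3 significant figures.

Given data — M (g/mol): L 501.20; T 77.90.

n(L) = 451 / 501.20 = 0.8998 mol
n(T) = (1/1) × 0.8998 = 0.8998 mol
mass = 0.8998 × 77.90 = 70.09 g

70.1 g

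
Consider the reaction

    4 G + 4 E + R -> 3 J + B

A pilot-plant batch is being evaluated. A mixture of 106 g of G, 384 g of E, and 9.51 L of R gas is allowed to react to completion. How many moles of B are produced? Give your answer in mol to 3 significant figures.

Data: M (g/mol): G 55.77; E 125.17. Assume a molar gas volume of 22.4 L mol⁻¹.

n(G) = 106.0 / 55.77 = 1.901 mol
n(E) = 384.0 / 125.17 = 3.068 mol
n(R) = 9.510 / 22.4 = 0.4246 mol
n/ν for G = 1.901/4 = 0.4753
n/ν for E = 3.068/4 = 0.7670
n/ν for R = 0.4246/1 = 0.4246
Smallest n/ν is R → limiting reagent.
n(B) = (1/1) × 0.4246 = 0.4246 mol

0.425 mol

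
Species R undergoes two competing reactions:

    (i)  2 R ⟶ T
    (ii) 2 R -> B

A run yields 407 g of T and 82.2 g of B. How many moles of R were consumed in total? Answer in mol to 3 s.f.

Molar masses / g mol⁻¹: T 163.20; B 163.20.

n(T) = 407 / 163.20 = 2.494 mol
n(B) = 82.2 / 163.20 = 0.5037 mol
n(R) via (i) = (2/1)×2.494 = 4.988 mol
n(R) via (ii) = (2/1)×0.5037 = 1.007 mol
total n(R) = 4.988 + 1.007 = 5.995 mol

6.00 mol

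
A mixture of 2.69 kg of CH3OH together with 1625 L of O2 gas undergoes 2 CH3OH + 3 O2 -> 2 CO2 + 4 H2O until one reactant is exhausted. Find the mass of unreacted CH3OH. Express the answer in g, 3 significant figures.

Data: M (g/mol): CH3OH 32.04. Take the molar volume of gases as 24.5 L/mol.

n(CH3OH) = 2.690×1000 / 32.04 = 83.96 mol
n(O2) = 1625 / 24.5 = 66.33 mol
n/ν → CH3OH: 41.98, O2: 22.11; O2 is limiting.
CH3OH consumed = (2/3) × 66.33 = 44.22 mol
CH3OH remaining = 83.96 − 44.22 = 39.74 mol
mass = 39.74 × 32.04 = 1273 g

1270 g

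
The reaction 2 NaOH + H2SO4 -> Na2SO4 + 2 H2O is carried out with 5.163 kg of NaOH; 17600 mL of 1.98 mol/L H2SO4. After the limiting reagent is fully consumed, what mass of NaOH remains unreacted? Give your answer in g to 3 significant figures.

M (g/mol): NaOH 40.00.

n(NaOH) = 5.163×1000 / 40.00 = 129.1 mol
n(H2SO4) = 1.98 × 17600/1000 = 34.85 mol
n/ν → NaOH: 64.55, H2SO4: 34.85; H2SO4 is limiting.
NaOH consumed = (2/1) × 34.85 = 69.70 mol
NaOH remaining = 129.1 − 69.70 = 59.40 mol
mass = 59.40 × 40.00 = 2376 g

2380 g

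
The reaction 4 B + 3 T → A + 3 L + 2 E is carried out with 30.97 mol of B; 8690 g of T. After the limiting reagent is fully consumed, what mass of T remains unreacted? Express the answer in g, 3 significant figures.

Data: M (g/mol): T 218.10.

3620 g

n(B) = 30.97 mol
n(T) = 8690 / 218.10 = 39.84 mol
n/ν → B: 7.743, T: 13.28; B is limiting.
T consumed = (3/4) × 30.97 = 23.23 mol
T remaining = 39.84 − 23.23 = 16.61 mol
mass = 16.61 × 218.10 = 3623 g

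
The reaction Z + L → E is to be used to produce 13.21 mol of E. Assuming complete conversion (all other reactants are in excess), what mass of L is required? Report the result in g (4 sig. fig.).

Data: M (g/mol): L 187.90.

2482 g

n(E) = 13.21 mol
n(L) = (1/1) × 13.21 = 13.21 mol
mass = 13.21 × 187.90 = 2482 g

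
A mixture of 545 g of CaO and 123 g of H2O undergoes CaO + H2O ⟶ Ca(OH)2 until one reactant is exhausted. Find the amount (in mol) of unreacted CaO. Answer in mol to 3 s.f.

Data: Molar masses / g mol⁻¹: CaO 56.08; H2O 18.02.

2.89 mol

n(CaO) = 545.0 / 56.08 = 9.718 mol
n(H2O) = 123.0 / 18.02 = 6.826 mol
n/ν → CaO: 9.718, H2O: 6.826; H2O is limiting.
CaO consumed = (1/1) × 6.826 = 6.826 mol
CaO remaining = 9.718 − 6.826 = 2.892 mol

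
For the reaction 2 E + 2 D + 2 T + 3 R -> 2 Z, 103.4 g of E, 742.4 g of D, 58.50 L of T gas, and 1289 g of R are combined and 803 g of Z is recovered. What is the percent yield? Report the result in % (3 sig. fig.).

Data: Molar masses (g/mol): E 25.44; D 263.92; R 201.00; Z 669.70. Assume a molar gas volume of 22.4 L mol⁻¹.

45.9 %

n(E) = 103.4 / 25.44 = 4.064 mol
n(D) = 742.4 / 263.92 = 2.813 mol
n(T) = 58.50 / 22.4 = 2.612 mol
n(R) = 1289 / 201.00 = 6.413 mol
n/ν for E = 4.064/2 = 2.032
n/ν for D = 2.813/2 = 1.407
n/ν for T = 2.612/2 = 1.306
n/ν for R = 6.413/3 = 2.138
Smallest n/ν is T → limiting reagent.
theoretical n(Z) = (2/2) × 2.612 = 2.612 mol → 1749 g
% yield = 803 / 1749 × 100 = 45.91 %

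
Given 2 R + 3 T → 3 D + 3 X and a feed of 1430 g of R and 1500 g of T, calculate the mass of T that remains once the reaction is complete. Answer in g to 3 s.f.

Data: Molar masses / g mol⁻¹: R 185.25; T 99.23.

351 g

n(R) = 1430 / 185.25 = 7.719 mol
n(T) = 1500 / 99.23 = 15.12 mol
n/ν for R = 7.719/2 = 3.860
n/ν for T = 15.12/3 = 5.040
Smallest n/ν is R → limiting reagent.
T consumed = (3/2) × 7.719 = 11.58 mol
T remaining = 15.12 − 11.58 = 3.540 mol
mass = 3.540 × 99.23 = 351.3 g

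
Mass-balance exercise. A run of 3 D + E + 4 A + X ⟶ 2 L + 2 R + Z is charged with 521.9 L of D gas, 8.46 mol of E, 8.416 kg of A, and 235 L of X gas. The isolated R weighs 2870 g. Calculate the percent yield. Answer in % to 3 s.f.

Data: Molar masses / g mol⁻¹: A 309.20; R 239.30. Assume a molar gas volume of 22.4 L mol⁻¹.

88.1 %

n(D) = 521.9 / 22.4 = 23.30 mol
n(E) = 8.460 mol
n(A) = 8.416×1000 / 309.20 = 27.22 mol
n(X) = 235.0 / 22.4 = 10.49 mol
n/ν for D = 23.30/3 = 7.767
n/ν for E = 8.460/1 = 8.460
n/ν for A = 27.22/4 = 6.805
n/ν for X = 10.49/1 = 10.49
Smallest n/ν is A → limiting reagent.
theoretical n(R) = (2/4) × 27.22 = 13.61 mol → 3257 g
% yield = 2870 / 3257 × 100 = 88.12 %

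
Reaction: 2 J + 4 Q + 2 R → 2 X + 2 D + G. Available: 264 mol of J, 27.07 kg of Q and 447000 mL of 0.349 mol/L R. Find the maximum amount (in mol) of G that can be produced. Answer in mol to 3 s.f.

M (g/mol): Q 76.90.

n(J) = 264.0 mol
n(Q) = 27.07×1000 / 76.90 = 352.0 mol
n(R) = 0.349 × 447000/1000 = 156.0 mol
n/ν → J: 132.0, Q: 88.00, R: 78.00; R is limiting.
n(G) = (1/2) × 156.0 = 78.00 mol

78.0 mol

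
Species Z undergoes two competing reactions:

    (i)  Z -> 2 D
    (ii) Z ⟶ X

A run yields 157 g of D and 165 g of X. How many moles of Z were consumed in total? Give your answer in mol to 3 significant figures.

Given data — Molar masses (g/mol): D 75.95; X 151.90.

n(D) = 157 / 75.95 = 2.067 mol
n(X) = 165 / 151.90 = 1.086 mol
n(Z) via (i) = (1/2)×2.067 = 1.034 mol
n(Z) via (ii) = (1/1)×1.086 = 1.086 mol
total n(Z) = 1.034 + 1.086 = 2.120 mol

2.12 mol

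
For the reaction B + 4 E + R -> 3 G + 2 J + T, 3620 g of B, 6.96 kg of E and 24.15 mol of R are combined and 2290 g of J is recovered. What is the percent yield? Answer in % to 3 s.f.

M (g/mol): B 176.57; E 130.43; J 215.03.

39.9 %

n(B) = 3620 / 176.57 = 20.50 mol
n(E) = 6.960×1000 / 130.43 = 53.36 mol
n(R) = 24.15 mol
n/ν for B = 20.50/1 = 20.50
n/ν for E = 53.36/4 = 13.34
n/ν for R = 24.15/1 = 24.15
Smallest n/ν is E → limiting reagent.
theoretical n(J) = (2/4) × 53.36 = 26.68 mol → 5737 g
% yield = 2290 / 5737 × 100 = 39.92 %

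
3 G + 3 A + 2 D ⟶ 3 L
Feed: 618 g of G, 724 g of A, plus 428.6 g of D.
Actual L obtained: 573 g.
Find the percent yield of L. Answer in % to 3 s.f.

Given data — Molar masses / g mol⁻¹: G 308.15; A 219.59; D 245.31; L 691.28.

41.3 %

n(G) = 618.0 / 308.15 = 2.006 mol
n(A) = 724.0 / 219.59 = 3.297 mol
n(D) = 428.6 / 245.31 = 1.747 mol
n/ν for G = 2.006/3 = 0.6687
n/ν for A = 3.297/3 = 1.099
n/ν for D = 1.747/2 = 0.8735
Smallest n/ν is G → limiting reagent.
theoretical n(L) = (3/3) × 2.006 = 2.006 mol → 1387 g
% yield = 573 / 1387 × 100 = 41.31 %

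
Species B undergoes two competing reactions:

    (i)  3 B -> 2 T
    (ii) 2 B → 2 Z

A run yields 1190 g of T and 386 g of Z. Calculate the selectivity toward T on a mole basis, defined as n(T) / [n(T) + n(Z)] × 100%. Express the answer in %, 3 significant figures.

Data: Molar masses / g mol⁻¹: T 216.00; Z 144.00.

n(T) = 1190 / 216.00 = 5.509 mol
n(Z) = 386 / 144.00 = 2.681 mol
selectivity = 5.509/(5.509+2.681) × 100 = 67.26 %

67.3 %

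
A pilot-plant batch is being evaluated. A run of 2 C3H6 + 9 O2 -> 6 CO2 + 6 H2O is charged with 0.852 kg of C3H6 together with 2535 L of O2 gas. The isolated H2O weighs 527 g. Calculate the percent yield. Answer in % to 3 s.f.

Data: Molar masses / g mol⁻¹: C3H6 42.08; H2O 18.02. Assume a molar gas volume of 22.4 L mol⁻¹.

48.1 %

n(C3H6) = 0.8520×1000 / 42.08 = 20.25 mol
n(O2) = 2535 / 22.4 = 113.2 mol
n/ν → C3H6: 10.13, O2: 12.58; C3H6 is limiting.
theoretical n(H2O) = (6/2) × 20.25 = 60.75 mol → 1095 g
% yield = 527 / 1095 × 100 = 48.13 %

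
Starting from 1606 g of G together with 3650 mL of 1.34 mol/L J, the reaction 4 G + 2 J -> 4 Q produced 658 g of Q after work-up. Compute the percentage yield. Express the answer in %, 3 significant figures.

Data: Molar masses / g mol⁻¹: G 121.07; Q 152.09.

n(G) = 1606 / 121.07 = 13.27 mol
n(J) = 1.34 × 3650/1000 = 4.891 mol
n/ν → G: 3.318, J: 2.446; J is limiting.
theoretical n(Q) = (4/2) × 4.891 = 9.782 mol → 1488 g
% yield = 658 / 1488 × 100 = 44.22 %

44.2 %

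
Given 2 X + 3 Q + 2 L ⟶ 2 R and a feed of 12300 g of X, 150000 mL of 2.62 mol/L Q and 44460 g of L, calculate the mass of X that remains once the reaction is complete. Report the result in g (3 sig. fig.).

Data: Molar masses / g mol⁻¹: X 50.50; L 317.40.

5230 g

n(X) = 12300 / 50.50 = 243.6 mol
n(Q) = 2.62 × 150000/1000 = 393.0 mol
n(L) = 44460 / 317.40 = 140.1 mol
n/ν for X = 243.6/2 = 121.8
n/ν for Q = 393.0/3 = 131.0
n/ν for L = 140.1/2 = 70.05
Smallest n/ν is L → limiting reagent.
X consumed = (2/2) × 140.1 = 140.1 mol
X remaining = 243.6 − 140.1 = 103.5 mol
mass = 103.5 × 50.50 = 5227 g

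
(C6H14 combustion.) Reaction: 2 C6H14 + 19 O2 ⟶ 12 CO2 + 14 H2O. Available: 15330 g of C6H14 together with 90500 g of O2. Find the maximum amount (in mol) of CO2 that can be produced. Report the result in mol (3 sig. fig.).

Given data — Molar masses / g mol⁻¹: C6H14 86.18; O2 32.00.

1070 mol

n(C6H14) = 15330 / 86.18 = 177.9 mol
n(O2) = 90500 / 32.00 = 2828 mol
n/ν for C6H14 = 177.9/2 = 88.95
n/ν for O2 = 2828/19 = 148.8
Smallest n/ν is C6H14 → limiting reagent.
n(CO2) = (12/2) × 177.9 = 1067 mol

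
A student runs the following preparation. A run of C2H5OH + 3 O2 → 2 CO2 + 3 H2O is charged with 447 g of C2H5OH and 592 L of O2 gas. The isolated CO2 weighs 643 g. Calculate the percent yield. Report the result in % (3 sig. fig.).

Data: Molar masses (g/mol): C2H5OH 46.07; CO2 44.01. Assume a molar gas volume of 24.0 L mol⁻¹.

n(C2H5OH) = 447.0 / 46.07 = 9.703 mol
n(O2) = 592.0 / 24.0 = 24.67 mol
n/ν for C2H5OH = 9.703/1 = 9.703
n/ν for O2 = 24.67/3 = 8.223
Smallest n/ν is O2 → limiting reagent.
theoretical n(CO2) = (2/3) × 24.67 = 16.45 mol → 724.0 g
% yield = 643 / 724.0 × 100 = 88.81 %

88.8 %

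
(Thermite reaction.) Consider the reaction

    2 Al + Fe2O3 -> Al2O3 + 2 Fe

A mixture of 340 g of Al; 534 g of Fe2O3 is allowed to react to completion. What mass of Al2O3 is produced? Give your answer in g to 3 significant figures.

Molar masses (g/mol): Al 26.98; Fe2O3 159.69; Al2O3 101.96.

n(Al) = 340.0 / 26.98 = 12.60 mol
n(Fe2O3) = 534.0 / 159.69 = 3.344 mol
n/ν for Al = 12.60/2 = 6.300
n/ν for Fe2O3 = 3.344/1 = 3.344
Smallest n/ν is Fe2O3 → limiting reagent.
n(Al2O3) = (1/1) × 3.344 = 3.344 mol
mass = 3.344 × 101.96 = 341.0 g

341 g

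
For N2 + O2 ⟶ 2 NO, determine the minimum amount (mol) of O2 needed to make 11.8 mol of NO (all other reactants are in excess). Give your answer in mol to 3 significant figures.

n(NO) = 11.80 mol
n(O2) = (1/2) × 11.80 = 5.900 mol

5.90 mol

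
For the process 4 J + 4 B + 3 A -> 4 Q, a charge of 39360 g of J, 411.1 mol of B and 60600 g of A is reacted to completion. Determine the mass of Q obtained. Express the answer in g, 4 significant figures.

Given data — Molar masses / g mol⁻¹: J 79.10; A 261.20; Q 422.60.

130700 g

n(J) = 39360 / 79.10 = 497.6 mol
n(B) = 411.1 mol
n(A) = 60600 / 261.20 = 232.0 mol
n/ν → J: 124.4, B: 102.8, A: 77.33; A is limiting.
n(Q) = (4/3) × 232.0 = 309.3 mol
mass = 309.3 × 422.60 = 130700 g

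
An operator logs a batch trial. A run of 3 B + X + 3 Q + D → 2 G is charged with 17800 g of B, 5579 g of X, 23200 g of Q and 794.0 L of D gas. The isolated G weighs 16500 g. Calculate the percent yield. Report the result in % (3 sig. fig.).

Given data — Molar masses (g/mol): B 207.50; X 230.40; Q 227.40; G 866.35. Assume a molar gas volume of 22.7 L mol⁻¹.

39.3 %

n(B) = 17800 / 207.50 = 85.78 mol
n(X) = 5579 / 230.40 = 24.21 mol
n(Q) = 23200 / 227.40 = 102.0 mol
n(D) = 794.0 / 22.7 = 34.98 mol
n/ν for B = 85.78/3 = 28.59
n/ν for X = 24.21/1 = 24.21
n/ν for Q = 102.0/3 = 34.00
n/ν for D = 34.98/1 = 34.98
Smallest n/ν is X → limiting reagent.
theoretical n(G) = (2/1) × 24.21 = 48.42 mol → 41950 g
% yield = 16500 / 41950 × 100 = 39.33 %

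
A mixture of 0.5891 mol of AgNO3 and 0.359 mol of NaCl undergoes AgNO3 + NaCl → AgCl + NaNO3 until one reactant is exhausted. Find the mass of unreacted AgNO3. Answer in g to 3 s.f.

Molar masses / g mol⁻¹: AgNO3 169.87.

39.1 g

n(AgNO3) = 0.5891 mol
n(NaCl) = 0.3590 mol
n/ν for AgNO3 = 0.5891/1 = 0.5891
n/ν for NaCl = 0.3590/1 = 0.3590
Smallest n/ν is NaCl → limiting reagent.
AgNO3 consumed = (1/1) × 0.3590 = 0.3590 mol
AgNO3 remaining = 0.5891 − 0.3590 = 0.2301 mol
mass = 0.2301 × 169.87 = 39.09 g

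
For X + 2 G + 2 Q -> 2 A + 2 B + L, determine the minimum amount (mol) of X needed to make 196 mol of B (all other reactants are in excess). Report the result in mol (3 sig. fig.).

n(B) = 196.0 mol
n(X) = (1/2) × 196.0 = 98.00 mol

98.0 mol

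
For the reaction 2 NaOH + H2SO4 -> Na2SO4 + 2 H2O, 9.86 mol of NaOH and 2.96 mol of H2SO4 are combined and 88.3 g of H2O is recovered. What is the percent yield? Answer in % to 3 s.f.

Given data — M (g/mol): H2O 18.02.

82.8 %

n(NaOH) = 9.860 mol
n(H2SO4) = 2.960 mol
n/ν for NaOH = 9.860/2 = 4.930
n/ν for H2SO4 = 2.960/1 = 2.960
Smallest n/ν is H2SO4 → limiting reagent.
theoretical n(H2O) = (2/1) × 2.960 = 5.920 mol → 106.7 g
% yield = 88.3 / 106.7 × 100 = 82.76 %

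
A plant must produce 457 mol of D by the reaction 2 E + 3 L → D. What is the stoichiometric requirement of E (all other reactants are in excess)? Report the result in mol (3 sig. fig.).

914 mol

n(D) = 457.0 mol
n(E) = (2/1) × 457.0 = 914.0 mol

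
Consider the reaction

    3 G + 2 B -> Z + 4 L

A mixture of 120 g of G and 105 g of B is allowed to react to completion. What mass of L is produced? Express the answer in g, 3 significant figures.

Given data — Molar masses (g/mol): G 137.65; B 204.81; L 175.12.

n(G) = 120.0 / 137.65 = 0.8718 mol
n(B) = 105.0 / 204.81 = 0.5127 mol
n/ν → G: 0.2906, B: 0.2564; B is limiting.
n(L) = (4/2) × 0.5127 = 1.025 mol
mass = 1.025 × 175.12 = 179.5 g

180 g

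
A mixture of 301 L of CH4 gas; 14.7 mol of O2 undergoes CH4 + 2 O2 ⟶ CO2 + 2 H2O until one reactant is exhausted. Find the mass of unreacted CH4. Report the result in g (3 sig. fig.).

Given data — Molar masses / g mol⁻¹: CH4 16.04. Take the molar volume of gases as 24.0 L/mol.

83.3 g

n(CH4) = 301.0 / 24.0 = 12.54 mol
n(O2) = 14.70 mol
n/ν for CH4 = 12.54/1 = 12.54
n/ν for O2 = 14.70/2 = 7.350
Smallest n/ν is O2 → limiting reagent.
CH4 consumed = (1/2) × 14.70 = 7.350 mol
CH4 remaining = 12.54 − 7.350 = 5.190 mol
mass = 5.190 × 16.04 = 83.25 g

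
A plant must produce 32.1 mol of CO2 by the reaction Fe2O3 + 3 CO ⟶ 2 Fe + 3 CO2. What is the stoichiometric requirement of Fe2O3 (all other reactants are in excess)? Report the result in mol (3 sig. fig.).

10.7 mol

n(CO2) = 32.10 mol
n(Fe2O3) = (1/3) × 32.10 = 10.70 mol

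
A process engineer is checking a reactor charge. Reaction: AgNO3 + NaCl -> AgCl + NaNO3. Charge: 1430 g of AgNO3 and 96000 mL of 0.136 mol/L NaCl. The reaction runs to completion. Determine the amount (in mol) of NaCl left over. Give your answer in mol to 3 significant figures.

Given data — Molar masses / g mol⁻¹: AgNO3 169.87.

n(AgNO3) = 1430 / 169.87 = 8.418 mol
n(NaCl) = 0.136 × 96000/1000 = 13.06 mol
n/ν for AgNO3 = 8.418/1 = 8.418
n/ν for NaCl = 13.06/1 = 13.06
Smallest n/ν is AgNO3 → limiting reagent.
NaCl consumed = (1/1) × 8.418 = 8.418 mol
NaCl remaining = 13.06 − 8.418 = 4.642 mol

4.64 mol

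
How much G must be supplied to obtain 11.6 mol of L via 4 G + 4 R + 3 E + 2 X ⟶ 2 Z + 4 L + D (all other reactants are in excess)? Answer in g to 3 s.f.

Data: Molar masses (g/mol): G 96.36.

1120 g

n(L) = 11.60 mol
n(G) = (4/4) × 11.60 = 11.60 mol
mass = 11.60 × 96.36 = 1118 g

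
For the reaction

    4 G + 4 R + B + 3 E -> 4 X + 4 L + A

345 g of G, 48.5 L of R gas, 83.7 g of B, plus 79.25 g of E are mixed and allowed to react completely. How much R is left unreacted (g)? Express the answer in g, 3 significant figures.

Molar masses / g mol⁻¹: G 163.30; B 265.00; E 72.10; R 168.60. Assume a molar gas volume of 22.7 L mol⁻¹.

147 g

n(G) = 345.0 / 163.30 = 2.113 mol
n(R) = 48.50 / 22.7 = 2.137 mol
n(B) = 83.70 / 265.00 = 0.3158 mol
n(E) = 79.25 / 72.10 = 1.099 mol
n/ν for G = 2.113/4 = 0.5283
n/ν for R = 2.137/4 = 0.5343
n/ν for B = 0.3158/1 = 0.3158
n/ν for E = 1.099/3 = 0.3663
Smallest n/ν is B → limiting reagent.
R consumed = (4/1) × 0.3158 = 1.263 mol
R remaining = 2.137 − 1.263 = 0.8740 mol
mass = 0.8740 × 168.60 = 147.4 g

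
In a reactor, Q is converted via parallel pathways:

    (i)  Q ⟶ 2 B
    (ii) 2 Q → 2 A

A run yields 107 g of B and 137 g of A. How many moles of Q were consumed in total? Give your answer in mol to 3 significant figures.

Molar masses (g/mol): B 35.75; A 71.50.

n(B) = 107 / 35.75 = 2.993 mol
n(A) = 137 / 71.50 = 1.916 mol
n(Q) via (i) = (1/2)×2.993 = 1.497 mol
n(Q) via (ii) = (2/2)×1.916 = 1.916 mol
total n(Q) = 1.497 + 1.916 = 3.413 mol

3.41 mol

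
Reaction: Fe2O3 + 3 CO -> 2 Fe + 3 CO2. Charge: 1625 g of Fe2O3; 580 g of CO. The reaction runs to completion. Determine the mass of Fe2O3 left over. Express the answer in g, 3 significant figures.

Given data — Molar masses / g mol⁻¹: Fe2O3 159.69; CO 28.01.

n(Fe2O3) = 1625 / 159.69 = 10.18 mol
n(CO) = 580.0 / 28.01 = 20.71 mol
n/ν → Fe2O3: 10.18, CO: 6.903; CO is limiting.
Fe2O3 consumed = (1/3) × 20.71 = 6.903 mol
Fe2O3 remaining = 10.18 − 6.903 = 3.277 mol
mass = 3.277 × 159.69 = 523.3 g

523 g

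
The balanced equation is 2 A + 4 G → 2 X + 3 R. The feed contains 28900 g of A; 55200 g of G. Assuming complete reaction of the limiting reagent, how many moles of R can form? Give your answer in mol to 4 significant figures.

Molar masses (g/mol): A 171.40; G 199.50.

207.5 mol

n(A) = 28900 / 171.40 = 168.6 mol
n(G) = 55200 / 199.50 = 276.7 mol
n/ν for A = 168.6/2 = 84.30
n/ν for G = 276.7/4 = 69.18
Smallest n/ν is G → limiting reagent.
n(R) = (3/4) × 276.7 = 207.5 mol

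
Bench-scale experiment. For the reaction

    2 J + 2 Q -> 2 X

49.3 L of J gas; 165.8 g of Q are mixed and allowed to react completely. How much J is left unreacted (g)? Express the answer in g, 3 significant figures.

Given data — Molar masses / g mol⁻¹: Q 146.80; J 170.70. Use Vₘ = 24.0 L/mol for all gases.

n(J) = 49.30 / 24.0 = 2.054 mol
n(Q) = 165.8 / 146.80 = 1.129 mol
n/ν for J = 2.054/2 = 1.027
n/ν for Q = 1.129/2 = 0.5645
Smallest n/ν is Q → limiting reagent.
J consumed = (2/2) × 1.129 = 1.129 mol
J remaining = 2.054 − 1.129 = 0.9250 mol
mass = 0.9250 × 170.70 = 157.9 g

158 g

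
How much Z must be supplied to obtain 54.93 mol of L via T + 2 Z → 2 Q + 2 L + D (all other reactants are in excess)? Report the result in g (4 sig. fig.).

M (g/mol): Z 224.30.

n(L) = 54.93 mol
n(Z) = (2/2) × 54.93 = 54.93 mol
mass = 54.93 × 224.30 = 12320 g

12320 g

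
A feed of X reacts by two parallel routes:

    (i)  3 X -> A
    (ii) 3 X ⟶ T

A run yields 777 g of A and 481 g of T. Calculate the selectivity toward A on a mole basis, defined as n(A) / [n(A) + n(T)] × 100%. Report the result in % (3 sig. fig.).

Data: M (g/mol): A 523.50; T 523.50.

n(A) = 777 / 523.50 = 1.484 mol
n(T) = 481 / 523.50 = 0.9188 mol
selectivity = 1.484/(1.484+0.9188) × 100 = 61.76 %

61.8 %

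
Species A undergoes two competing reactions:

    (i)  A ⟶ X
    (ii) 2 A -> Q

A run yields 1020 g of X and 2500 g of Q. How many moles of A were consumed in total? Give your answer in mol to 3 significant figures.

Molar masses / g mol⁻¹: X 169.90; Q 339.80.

n(X) = 1020 / 169.90 = 6.004 mol
n(Q) = 2500 / 339.80 = 7.357 mol
n(A) via (i) = (1/1)×6.004 = 6.004 mol
n(A) via (ii) = (2/1)×7.357 = 14.71 mol
total n(A) = 6.004 + 14.71 = 20.71 mol

20.7 mol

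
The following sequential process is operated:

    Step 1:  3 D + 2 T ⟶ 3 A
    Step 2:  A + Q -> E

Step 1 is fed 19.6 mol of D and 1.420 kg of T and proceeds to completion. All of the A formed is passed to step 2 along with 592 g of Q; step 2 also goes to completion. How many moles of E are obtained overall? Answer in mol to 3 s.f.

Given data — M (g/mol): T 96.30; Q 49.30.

Step 1:
n(D) = 19.60 mol
n(T) = 1.420×1000 / 96.30 = 14.75 mol
n/ν → D: 6.533, T: 7.375; D is limiting.
n(A) produced = (3/3) × 19.60 = 19.60 mol
Step 2:
n(A) available = 19.60 mol
n(Q) = 592.0 / 49.30 = 12.01 mol
n/ν → A: 19.60, Q: 12.01; Q is limiting.
n(E) = (1/1) × 12.01 = 12.01 mol

12.0 mol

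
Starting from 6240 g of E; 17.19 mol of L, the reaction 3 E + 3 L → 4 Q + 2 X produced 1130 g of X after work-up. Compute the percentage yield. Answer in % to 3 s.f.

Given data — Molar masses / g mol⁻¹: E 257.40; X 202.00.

n(E) = 6240 / 257.40 = 24.24 mol
n(L) = 17.19 mol
n/ν for E = 24.24/3 = 8.080
n/ν for L = 17.19/3 = 5.730
Smallest n/ν is L → limiting reagent.
theoretical n(X) = (2/3) × 17.19 = 11.46 mol → 2315 g
% yield = 1130 / 2315 × 100 = 48.81 %

48.8 %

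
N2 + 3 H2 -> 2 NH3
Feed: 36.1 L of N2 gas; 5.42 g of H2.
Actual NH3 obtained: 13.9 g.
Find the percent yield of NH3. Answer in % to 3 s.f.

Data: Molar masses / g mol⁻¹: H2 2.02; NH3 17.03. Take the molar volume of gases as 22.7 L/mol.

n(N2) = 36.10 / 22.7 = 1.590 mol
n(H2) = 5.420 / 2.02 = 2.683 mol
n/ν for N2 = 1.590/1 = 1.590
n/ν for H2 = 2.683/3 = 0.8943
Smallest n/ν is H2 → limiting reagent.
theoretical n(NH3) = (2/3) × 2.683 = 1.789 mol → 30.47 g
% yield = 13.9 / 30.47 × 100 = 45.62 %

45.6 %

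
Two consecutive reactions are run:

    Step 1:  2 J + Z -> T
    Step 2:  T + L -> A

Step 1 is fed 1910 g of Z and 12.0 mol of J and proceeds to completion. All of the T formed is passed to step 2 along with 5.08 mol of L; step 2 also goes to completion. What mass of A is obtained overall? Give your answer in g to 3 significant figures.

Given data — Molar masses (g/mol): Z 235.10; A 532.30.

2700 g

Step 1:
n(Z) = 1910 / 235.10 = 8.124 mol
n(J) = 12.00 mol
n/ν for Z = 8.124/1 = 8.124
n/ν for J = 12.00/2 = 6.000
Smallest n/ν is J → limiting reagent.
n(T) produced = (1/2) × 12.00 = 6.000 mol
Step 2:
n(T) available = 6.000 mol
n(L) = 5.080 mol
n/ν for T = 6.000/1 = 6.000
n/ν for L = 5.080/1 = 5.080
Smallest n/ν is L → limiting reagent.
n(A) = (1/1) × 5.080 = 5.080 mol
mass = 5.080 × 532.30 = 2704 g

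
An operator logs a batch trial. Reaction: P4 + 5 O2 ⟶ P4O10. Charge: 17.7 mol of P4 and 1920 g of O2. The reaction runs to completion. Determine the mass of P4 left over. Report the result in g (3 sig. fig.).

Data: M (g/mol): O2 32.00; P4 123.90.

706 g

n(P4) = 17.70 mol
n(O2) = 1920 / 32.00 = 60.00 mol
n/ν → P4: 17.70, O2: 12.00; O2 is limiting.
P4 consumed = (1/5) × 60.00 = 12.00 mol
P4 remaining = 17.70 − 12.00 = 5.700 mol
mass = 5.700 × 123.90 = 706.2 g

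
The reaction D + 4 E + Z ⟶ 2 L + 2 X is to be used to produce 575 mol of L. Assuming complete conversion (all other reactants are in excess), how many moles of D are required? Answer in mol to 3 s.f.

n(L) = 575.0 mol
n(D) = (1/2) × 575.0 = 287.5 mol

288 mol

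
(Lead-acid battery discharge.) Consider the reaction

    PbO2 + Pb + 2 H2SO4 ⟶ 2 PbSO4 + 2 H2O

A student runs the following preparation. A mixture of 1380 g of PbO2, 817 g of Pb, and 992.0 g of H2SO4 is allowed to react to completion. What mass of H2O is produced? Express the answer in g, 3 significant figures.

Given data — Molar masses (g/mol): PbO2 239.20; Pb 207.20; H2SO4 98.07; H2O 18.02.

142 g

n(PbO2) = 1380 / 239.20 = 5.769 mol
n(Pb) = 817.0 / 207.20 = 3.943 mol
n(H2SO4) = 992.0 / 98.07 = 10.12 mol
n/ν → PbO2: 5.769, Pb: 3.943, H2SO4: 5.060; Pb is limiting.
n(H2O) = (2/1) × 3.943 = 7.886 mol
mass = 7.886 × 18.02 = 142.1 g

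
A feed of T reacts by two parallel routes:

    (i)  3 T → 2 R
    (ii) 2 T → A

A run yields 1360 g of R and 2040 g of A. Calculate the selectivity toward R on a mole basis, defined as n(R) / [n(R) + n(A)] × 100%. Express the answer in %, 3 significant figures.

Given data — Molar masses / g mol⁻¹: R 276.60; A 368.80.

n(R) = 1360 / 276.60 = 4.917 mol
n(A) = 2040 / 368.80 = 5.531 mol
selectivity = 4.917/(4.917+5.531) × 100 = 47.06 %

47.1 %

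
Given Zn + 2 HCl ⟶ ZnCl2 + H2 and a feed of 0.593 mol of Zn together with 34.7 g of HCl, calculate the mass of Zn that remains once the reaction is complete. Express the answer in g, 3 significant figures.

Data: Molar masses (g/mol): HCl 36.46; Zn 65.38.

n(Zn) = 0.5930 mol
n(HCl) = 34.70 / 36.46 = 0.9517 mol
n/ν for Zn = 0.5930/1 = 0.5930
n/ν for HCl = 0.9517/2 = 0.4759
Smallest n/ν is HCl → limiting reagent.
Zn consumed = (1/2) × 0.9517 = 0.4759 mol
Zn remaining = 0.5930 − 0.4759 = 0.1171 mol
mass = 0.1171 × 65.38 = 7.656 g

7.66 g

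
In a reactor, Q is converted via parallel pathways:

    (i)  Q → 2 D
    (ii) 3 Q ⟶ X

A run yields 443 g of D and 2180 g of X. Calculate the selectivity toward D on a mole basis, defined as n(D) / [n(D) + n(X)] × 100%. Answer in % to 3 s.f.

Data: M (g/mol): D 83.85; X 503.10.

n(D) = 443 / 83.85 = 5.283 mol
n(X) = 2180 / 503.10 = 4.333 mol
selectivity = 5.283/(5.283+4.333) × 100 = 54.94 %

54.9 %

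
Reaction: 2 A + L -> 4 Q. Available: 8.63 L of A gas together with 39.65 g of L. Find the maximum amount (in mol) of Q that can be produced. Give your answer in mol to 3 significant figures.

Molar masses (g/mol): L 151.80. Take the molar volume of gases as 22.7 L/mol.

0.760 mol

n(A) = 8.630 / 22.7 = 0.3802 mol
n(L) = 39.65 / 151.80 = 0.2612 mol
n/ν → A: 0.1901, L: 0.2612; A is limiting.
n(Q) = (4/2) × 0.3802 = 0.7604 mol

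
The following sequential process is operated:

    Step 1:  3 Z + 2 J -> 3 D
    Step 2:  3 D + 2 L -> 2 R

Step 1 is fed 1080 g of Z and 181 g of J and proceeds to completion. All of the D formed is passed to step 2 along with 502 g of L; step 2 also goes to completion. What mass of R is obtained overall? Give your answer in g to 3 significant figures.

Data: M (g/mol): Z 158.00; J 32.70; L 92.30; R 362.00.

Step 1:
n(Z) = 1080 / 158.00 = 6.835 mol
n(J) = 181.0 / 32.70 = 5.535 mol
n/ν for Z = 6.835/3 = 2.278
n/ν for J = 5.535/2 = 2.768
Smallest n/ν is Z → limiting reagent.
n(D) produced = (3/3) × 6.835 = 6.835 mol
Step 2:
n(D) available = 6.835 mol
n(L) = 502.0 / 92.30 = 5.439 mol
n/ν for D = 6.835/3 = 2.278
n/ν for L = 5.439/2 = 2.720
Smallest n/ν is D → limiting reagent.
n(R) = (2/3) × 6.835 = 4.557 mol
mass = 4.557 × 362.00 = 1650 g

1650 g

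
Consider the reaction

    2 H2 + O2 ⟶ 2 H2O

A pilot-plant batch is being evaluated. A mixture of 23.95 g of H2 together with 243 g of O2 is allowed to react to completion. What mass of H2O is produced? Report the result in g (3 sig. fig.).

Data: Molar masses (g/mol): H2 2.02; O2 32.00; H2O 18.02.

n(H2) = 23.95 / 2.02 = 11.86 mol
n(O2) = 243.0 / 32.00 = 7.594 mol
n/ν for H2 = 11.86/2 = 5.930
n/ν for O2 = 7.594/1 = 7.594
Smallest n/ν is H2 → limiting reagent.
n(H2O) = (2/2) × 11.86 = 11.86 mol
mass = 11.86 × 18.02 = 213.7 g

214 g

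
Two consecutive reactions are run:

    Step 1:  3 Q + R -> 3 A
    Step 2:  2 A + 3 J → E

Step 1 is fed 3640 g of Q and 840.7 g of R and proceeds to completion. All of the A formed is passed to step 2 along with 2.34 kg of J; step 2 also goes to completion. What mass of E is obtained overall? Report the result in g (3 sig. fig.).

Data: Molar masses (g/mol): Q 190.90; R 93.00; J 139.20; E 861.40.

Step 1:
n(Q) = 3640 / 190.90 = 19.07 mol
n(R) = 840.7 / 93.00 = 9.040 mol
n/ν for Q = 19.07/3 = 6.357
n/ν for R = 9.040/1 = 9.040
Smallest n/ν is Q → limiting reagent.
n(A) produced = (3/3) × 19.07 = 19.07 mol
Step 2:
n(A) available = 19.07 mol
n(J) = 2.340×1000 / 139.20 = 16.81 mol
n/ν for A = 19.07/2 = 9.535
n/ν for J = 16.81/3 = 5.603
Smallest n/ν is J → limiting reagent.
n(E) = (1/3) × 16.81 = 5.603 mol
mass = 5.603 × 861.40 = 4826 g

4830 g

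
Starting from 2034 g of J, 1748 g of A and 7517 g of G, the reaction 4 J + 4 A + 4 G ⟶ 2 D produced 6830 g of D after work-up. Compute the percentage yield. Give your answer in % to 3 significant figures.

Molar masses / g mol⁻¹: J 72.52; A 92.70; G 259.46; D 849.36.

n(J) = 2034 / 72.52 = 28.05 mol
n(A) = 1748 / 92.70 = 18.86 mol
n(G) = 7517 / 259.46 = 28.97 mol
n/ν for J = 28.05/4 = 7.013
n/ν for A = 18.86/4 = 4.715
n/ν for G = 28.97/4 = 7.243
Smallest n/ν is A → limiting reagent.
theoretical n(D) = (2/4) × 18.86 = 9.430 mol → 8009 g
% yield = 6830 / 8009 × 100 = 85.28 %

85.3 %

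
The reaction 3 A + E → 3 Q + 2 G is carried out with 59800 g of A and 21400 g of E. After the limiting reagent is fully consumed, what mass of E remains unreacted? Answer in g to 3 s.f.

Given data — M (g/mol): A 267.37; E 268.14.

n(A) = 59800 / 267.37 = 223.7 mol
n(E) = 21400 / 268.14 = 79.81 mol
n/ν for A = 223.7/3 = 74.57
n/ν for E = 79.81/1 = 79.81
Smallest n/ν is A → limiting reagent.
E consumed = (1/3) × 223.7 = 74.57 mol
E remaining = 79.81 − 74.57 = 5.240 mol
mass = 5.240 × 268.14 = 1405 g

1410 g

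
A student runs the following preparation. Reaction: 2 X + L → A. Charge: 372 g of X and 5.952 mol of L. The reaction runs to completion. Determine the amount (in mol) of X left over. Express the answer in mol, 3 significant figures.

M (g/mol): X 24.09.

n(X) = 372.0 / 24.09 = 15.44 mol
n(L) = 5.952 mol
n/ν → X: 7.720, L: 5.952; L is limiting.
X consumed = (2/1) × 5.952 = 11.90 mol
X remaining = 15.44 − 11.90 = 3.540 mol

3.54 mol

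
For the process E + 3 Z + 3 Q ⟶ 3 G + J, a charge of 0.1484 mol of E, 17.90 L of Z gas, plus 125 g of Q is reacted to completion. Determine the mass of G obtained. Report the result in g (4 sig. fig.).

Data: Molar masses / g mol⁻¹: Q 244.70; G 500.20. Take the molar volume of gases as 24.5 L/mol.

n(E) = 0.1484 mol
n(Z) = 17.90 / 24.5 = 0.7306 mol
n(Q) = 125.0 / 244.70 = 0.5108 mol
n/ν for E = 0.1484/1 = 0.1484
n/ν for Z = 0.7306/3 = 0.2435
n/ν for Q = 0.5108/3 = 0.1703
Smallest n/ν is E → limiting reagent.
n(G) = (3/1) × 0.1484 = 0.4452 mol
mass = 0.4452 × 500.20 = 222.7 g

222.7 g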